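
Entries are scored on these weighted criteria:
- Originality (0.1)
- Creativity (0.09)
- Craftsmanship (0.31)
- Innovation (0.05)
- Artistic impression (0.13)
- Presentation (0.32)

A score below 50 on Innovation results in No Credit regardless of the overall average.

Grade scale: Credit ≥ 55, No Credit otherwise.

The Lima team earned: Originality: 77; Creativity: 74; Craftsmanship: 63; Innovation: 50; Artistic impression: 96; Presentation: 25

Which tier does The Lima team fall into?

Innovation score 50 ≥ 50: minimum met.
Weighted total:
  Originality 77 × 0.1 = 7.7
  Creativity 74 × 0.09 = 6.66
  Craftsmanship 63 × 0.31 = 19.53
  Innovation 50 × 0.05 = 2.5
  Artistic impression 96 × 0.13 = 12.48
  Presentation 25 × 0.32 = 8
Sum = 56.87
56.87 ≥ 55 → Credit

Credit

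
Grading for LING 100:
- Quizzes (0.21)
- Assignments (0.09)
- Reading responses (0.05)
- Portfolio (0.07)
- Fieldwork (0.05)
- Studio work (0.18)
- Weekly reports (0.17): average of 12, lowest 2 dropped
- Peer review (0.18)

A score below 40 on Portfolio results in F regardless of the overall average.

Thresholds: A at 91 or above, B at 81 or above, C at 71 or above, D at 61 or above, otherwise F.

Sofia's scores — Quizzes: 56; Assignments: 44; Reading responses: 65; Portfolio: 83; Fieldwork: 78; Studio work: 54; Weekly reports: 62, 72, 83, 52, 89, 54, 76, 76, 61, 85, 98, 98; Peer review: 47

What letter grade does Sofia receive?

F

Weekly reports: drop 52, 54 → average of remaining 10 = 800/10 = 80
Portfolio score 83 ≥ 40: minimum met.
Weighted total:
  Quizzes 56 × 0.21 = 11.76
  Assignments 44 × 0.09 = 3.96
  Reading responses 65 × 0.05 = 3.25
  Portfolio 83 × 0.07 = 5.81
  Fieldwork 78 × 0.05 = 3.9
  Studio work 54 × 0.18 = 9.72
  Weekly reports 80 × 0.17 = 13.6
  Peer review 47 × 0.18 = 8.46
Sum = 60.46
60.46 < 61 → F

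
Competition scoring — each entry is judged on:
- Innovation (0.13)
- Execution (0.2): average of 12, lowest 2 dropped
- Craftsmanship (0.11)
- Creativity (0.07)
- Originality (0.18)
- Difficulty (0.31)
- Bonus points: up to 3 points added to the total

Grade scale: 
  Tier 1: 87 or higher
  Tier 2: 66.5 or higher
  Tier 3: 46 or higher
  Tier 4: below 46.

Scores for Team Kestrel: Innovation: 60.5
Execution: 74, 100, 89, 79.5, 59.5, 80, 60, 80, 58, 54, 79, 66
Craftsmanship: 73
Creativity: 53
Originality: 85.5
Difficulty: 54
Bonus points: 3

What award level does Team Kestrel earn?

Execution: drop 54, 58 → average of remaining 10 = 767/10 = 76.7
Weighted total:
  Innovation 60.5 × 0.13 = 7.865
  Execution 76.7 × 0.2 = 15.34
  Craftsmanship 73 × 0.11 = 8.03
  Creativity 53 × 0.07 = 3.71
  Originality 85.5 × 0.18 = 15.39
  Difficulty 54 × 0.31 = 16.74
Sum = 67.075
Bonus points: 67.075 + 3 = 70.075
70.075 is ≥ 66.5 and < 87 → Tier 2

Tier 2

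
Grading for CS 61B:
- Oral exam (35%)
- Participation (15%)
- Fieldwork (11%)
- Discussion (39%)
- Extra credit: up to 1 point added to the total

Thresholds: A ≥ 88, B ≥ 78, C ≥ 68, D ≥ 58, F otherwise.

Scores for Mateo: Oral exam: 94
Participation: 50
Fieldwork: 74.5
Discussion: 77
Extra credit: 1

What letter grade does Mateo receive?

Weighted total:
  Oral exam 94 × 0.35 = 32.9
  Participation 50 × 0.15 = 7.5
  Fieldwork 74.5 × 0.11 = 8.195
  Discussion 77 × 0.39 = 30.03
Sum = 78.625
Extra credit: 78.625 + 1 = 79.625
79.625 is ≥ 78 and < 88 → B

B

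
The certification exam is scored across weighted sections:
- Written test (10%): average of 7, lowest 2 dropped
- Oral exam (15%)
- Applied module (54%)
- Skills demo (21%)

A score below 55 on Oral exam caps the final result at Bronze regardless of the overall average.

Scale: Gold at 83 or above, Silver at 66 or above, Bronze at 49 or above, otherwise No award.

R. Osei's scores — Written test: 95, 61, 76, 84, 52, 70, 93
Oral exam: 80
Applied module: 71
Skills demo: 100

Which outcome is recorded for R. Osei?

Written test: drop 52, 61 → average of remaining 5 = 418/5 = 83.6
Oral exam score 80 ≥ 55: minimum met.
Weighted total:
  Written test 83.6 × 0.1 = 8.36
  Oral exam 80 × 0.15 = 12
  Applied module 71 × 0.54 = 38.34
  Skills demo 100 × 0.21 = 21
Sum = 79.7
79.7 is ≥ 66 and < 83 → Silver

Silver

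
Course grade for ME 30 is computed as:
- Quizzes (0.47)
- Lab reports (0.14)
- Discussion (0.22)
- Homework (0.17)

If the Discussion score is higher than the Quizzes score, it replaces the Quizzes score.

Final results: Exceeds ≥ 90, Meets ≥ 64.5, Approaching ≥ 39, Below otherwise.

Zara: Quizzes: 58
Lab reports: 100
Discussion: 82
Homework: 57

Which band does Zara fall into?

Discussion (82) > Quizzes (58), so Quizzes counts as 82.
Weighted total:
  Quizzes 82 × 0.47 = 38.54
  Lab reports 100 × 0.14 = 14
  Discussion 82 × 0.22 = 18.04
  Homework 57 × 0.17 = 9.69
Sum = 80.27
80.27 is ≥ 64.5 and < 90 → Meets

Meets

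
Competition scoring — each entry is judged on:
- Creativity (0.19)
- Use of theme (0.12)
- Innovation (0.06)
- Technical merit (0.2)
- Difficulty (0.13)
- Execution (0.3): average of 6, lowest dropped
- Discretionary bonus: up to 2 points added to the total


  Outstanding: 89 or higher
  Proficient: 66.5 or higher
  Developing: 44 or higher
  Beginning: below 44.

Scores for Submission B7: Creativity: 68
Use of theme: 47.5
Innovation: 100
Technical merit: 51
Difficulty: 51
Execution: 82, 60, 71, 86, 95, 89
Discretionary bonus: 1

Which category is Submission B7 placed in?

Execution: drop 60 → average of remaining 5 = 423/5 = 84.6
Weighted total:
  Creativity 68 × 0.19 = 12.92
  Use of theme 47.5 × 0.12 = 5.7
  Innovation 100 × 0.06 = 6
  Technical merit 51 × 0.2 = 10.2
  Difficulty 51 × 0.13 = 6.63
  Execution 84.6 × 0.3 = 25.38
Sum = 66.83
Discretionary bonus: 66.83 + 1 = 67.83
67.83 is ≥ 66.5 and < 89 → Proficient

Proficient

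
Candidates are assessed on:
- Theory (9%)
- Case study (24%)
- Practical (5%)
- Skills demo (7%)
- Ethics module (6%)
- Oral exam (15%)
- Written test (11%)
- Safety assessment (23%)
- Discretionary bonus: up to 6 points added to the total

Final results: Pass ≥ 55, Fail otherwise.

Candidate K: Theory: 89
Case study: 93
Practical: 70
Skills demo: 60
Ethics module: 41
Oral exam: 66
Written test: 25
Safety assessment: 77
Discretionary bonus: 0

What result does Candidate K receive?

Pass

Weighted total:
  Theory 89 × 0.09 = 8.01
  Case study 93 × 0.24 = 22.32
  Practical 70 × 0.05 = 3.5
  Skills demo 60 × 0.07 = 4.2
  Ethics module 41 × 0.06 = 2.46
  Oral exam 66 × 0.15 = 9.9
  Written test 25 × 0.11 = 2.75
  Safety assessment 77 × 0.23 = 17.71
Sum = 70.85
Discretionary bonus: 70.85 + 0 = 70.85
70.85 ≥ 55 → Pass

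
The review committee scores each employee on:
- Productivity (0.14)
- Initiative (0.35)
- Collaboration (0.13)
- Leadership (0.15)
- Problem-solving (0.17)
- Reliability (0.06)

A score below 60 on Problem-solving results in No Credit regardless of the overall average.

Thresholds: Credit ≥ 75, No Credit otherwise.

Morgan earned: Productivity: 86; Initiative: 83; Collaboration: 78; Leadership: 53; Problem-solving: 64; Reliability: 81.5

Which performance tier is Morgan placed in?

No Credit

Problem-solving score 64 ≥ 60: minimum met.
Weighted total:
  Productivity 86 × 0.14 = 12.04
  Initiative 83 × 0.35 = 29.05
  Collaboration 78 × 0.13 = 10.14
  Leadership 53 × 0.15 = 7.95
  Problem-solving 64 × 0.17 = 10.88
  Reliability 81.5 × 0.06 = 4.89
Sum = 74.95
74.95 < 75 → No Credit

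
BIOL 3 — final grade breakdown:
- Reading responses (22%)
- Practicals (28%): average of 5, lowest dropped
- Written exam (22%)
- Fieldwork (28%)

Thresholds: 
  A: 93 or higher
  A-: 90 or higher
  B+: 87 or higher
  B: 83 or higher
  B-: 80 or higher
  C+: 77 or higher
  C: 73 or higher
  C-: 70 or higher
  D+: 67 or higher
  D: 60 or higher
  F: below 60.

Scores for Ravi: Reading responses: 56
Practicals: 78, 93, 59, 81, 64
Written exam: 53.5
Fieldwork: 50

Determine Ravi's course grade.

Practicals: drop 59 → average of remaining 4 = 316/4 = 79
Weighted total:
  Reading responses 56 × 0.22 = 12.32
  Practicals 79 × 0.28 = 22.12
  Written exam 53.5 × 0.22 = 11.77
  Fieldwork 50 × 0.28 = 14
Sum = 60.21
60.21 is ≥ 60 and < 67 → D

D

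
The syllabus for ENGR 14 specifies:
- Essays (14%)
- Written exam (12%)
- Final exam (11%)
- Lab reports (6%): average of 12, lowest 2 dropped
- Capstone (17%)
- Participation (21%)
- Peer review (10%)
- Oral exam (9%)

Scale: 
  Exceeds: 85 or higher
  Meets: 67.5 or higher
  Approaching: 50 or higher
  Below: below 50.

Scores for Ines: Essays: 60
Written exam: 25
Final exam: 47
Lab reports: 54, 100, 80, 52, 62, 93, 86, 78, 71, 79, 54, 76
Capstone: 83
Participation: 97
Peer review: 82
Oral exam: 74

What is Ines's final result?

Lab reports: drop 52, 54 → average of remaining 10 = 779/10 = 77.9
Weighted total:
  Essays 60 × 0.14 = 8.4
  Written exam 25 × 0.12 = 3
  Final exam 47 × 0.11 = 5.17
  Lab reports 77.9 × 0.06 = 4.674
  Capstone 83 × 0.17 = 14.11
  Participation 97 × 0.21 = 20.37
  Peer review 82 × 0.1 = 8.2
  Oral exam 74 × 0.09 = 6.66
Sum = 70.584
70.584 is ≥ 67.5 and < 85 → Meets

Meets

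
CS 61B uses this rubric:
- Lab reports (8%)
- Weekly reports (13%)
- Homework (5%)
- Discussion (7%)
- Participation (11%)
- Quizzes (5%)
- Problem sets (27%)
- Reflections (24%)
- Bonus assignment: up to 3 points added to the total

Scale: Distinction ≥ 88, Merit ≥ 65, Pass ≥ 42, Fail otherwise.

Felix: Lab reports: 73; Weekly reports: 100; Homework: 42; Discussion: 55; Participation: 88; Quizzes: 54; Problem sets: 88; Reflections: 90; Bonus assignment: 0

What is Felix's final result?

Merit

Weighted total:
  Lab reports 73 × 0.08 = 5.84
  Weekly reports 100 × 0.13 = 13
  Homework 42 × 0.05 = 2.1
  Discussion 55 × 0.07 = 3.85
  Participation 88 × 0.11 = 9.68
  Quizzes 54 × 0.05 = 2.7
  Problem sets 88 × 0.27 = 23.76
  Reflections 90 × 0.24 = 21.6
Sum = 82.53
Bonus assignment: 82.53 + 0 = 82.53
82.53 is ≥ 65 and < 88 → Merit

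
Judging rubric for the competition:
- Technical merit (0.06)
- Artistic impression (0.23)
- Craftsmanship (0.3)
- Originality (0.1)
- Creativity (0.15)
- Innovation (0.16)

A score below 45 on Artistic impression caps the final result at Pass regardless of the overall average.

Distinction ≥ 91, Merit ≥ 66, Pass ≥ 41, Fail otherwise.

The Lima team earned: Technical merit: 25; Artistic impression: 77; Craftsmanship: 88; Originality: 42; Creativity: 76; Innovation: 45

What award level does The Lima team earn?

Artistic impression score 77 ≥ 45: minimum met.
Weighted total:
  Technical merit 25 × 0.06 = 1.5
  Artistic impression 77 × 0.23 = 17.71
  Craftsmanship 88 × 0.3 = 26.4
  Originality 42 × 0.1 = 4.2
  Creativity 76 × 0.15 = 11.4
  Innovation 45 × 0.16 = 7.2
Sum = 68.41
68.41 is ≥ 66 and < 91 → Merit

Merit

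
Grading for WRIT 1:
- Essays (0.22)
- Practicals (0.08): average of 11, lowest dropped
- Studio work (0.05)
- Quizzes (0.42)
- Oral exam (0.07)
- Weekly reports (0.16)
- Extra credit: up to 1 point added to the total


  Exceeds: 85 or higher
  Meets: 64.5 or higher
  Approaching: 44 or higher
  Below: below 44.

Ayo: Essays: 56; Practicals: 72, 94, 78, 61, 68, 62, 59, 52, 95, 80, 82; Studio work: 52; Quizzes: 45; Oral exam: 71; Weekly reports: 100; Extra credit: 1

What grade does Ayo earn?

Practicals: drop 52 → average of remaining 10 = 751/10 = 75.1
Weighted total:
  Essays 56 × 0.22 = 12.32
  Practicals 75.1 × 0.08 = 6.008
  Studio work 52 × 0.05 = 2.6
  Quizzes 45 × 0.42 = 18.9
  Oral exam 71 × 0.07 = 4.97
  Weekly reports 100 × 0.16 = 16
Sum = 60.798
Extra credit: 60.798 + 1 = 61.798
61.798 is ≥ 44 and < 64.5 → Approaching

Approaching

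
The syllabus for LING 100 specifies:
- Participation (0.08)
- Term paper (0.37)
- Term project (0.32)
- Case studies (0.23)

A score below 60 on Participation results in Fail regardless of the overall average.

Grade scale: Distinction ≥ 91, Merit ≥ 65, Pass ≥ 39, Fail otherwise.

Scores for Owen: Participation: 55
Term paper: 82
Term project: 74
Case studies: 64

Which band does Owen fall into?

Fail

Participation score 55 < 60: minimum not met.
Weighted total:
  Participation 55 × 0.08 = 4.4
  Term paper 82 × 0.37 = 30.34
  Term project 74 × 0.32 = 23.68
  Case studies 64 × 0.23 = 14.72
Sum = 73.14
Because the Participation minimum was not met, the result is Fail.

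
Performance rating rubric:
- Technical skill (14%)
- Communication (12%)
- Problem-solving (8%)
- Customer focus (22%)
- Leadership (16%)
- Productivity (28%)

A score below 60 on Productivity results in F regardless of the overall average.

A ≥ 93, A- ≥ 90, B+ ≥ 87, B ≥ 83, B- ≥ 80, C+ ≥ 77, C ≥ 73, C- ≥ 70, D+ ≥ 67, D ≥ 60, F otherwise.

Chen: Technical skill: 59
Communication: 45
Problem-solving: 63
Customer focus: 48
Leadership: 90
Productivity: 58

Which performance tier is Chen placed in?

Productivity score 58 < 60: minimum not met.
Weighted total:
  Technical skill 59 × 0.14 = 8.26
  Communication 45 × 0.12 = 5.4
  Problem-solving 63 × 0.08 = 5.04
  Customer focus 48 × 0.22 = 10.56
  Leadership 90 × 0.16 = 14.4
  Productivity 58 × 0.28 = 16.24
Sum = 59.9
Because the Productivity minimum was not met, the result is F.

F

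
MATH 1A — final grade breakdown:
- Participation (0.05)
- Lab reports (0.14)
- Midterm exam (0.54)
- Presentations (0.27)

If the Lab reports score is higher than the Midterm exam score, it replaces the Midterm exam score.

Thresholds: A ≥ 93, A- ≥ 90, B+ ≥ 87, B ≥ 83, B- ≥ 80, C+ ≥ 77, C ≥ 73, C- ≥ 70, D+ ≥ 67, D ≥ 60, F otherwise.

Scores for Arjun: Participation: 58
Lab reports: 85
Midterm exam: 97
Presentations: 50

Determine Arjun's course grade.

B-

Lab reports (85) ≤ Midterm exam (97), so Midterm exam stays at 97.
Weighted total:
  Participation 58 × 0.05 = 2.9
  Lab reports 85 × 0.14 = 11.9
  Midterm exam 97 × 0.54 = 52.38
  Presentations 50 × 0.27 = 13.5
Sum = 80.68
80.68 is ≥ 80 and < 83 → B-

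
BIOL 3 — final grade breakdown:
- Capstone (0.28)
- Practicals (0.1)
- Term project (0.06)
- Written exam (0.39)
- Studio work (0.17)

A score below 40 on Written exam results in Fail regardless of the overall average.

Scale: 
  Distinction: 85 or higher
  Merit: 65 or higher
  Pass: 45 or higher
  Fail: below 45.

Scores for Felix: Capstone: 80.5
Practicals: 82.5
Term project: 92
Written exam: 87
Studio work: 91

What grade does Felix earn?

Distinction

Written exam score 87 ≥ 40: minimum met.
Weighted total:
  Capstone 80.5 × 0.28 = 22.54
  Practicals 82.5 × 0.1 = 8.25
  Term project 92 × 0.06 = 5.52
  Written exam 87 × 0.39 = 33.93
  Studio work 91 × 0.17 = 15.47
Sum = 85.71
85.71 ≥ 85 → Distinction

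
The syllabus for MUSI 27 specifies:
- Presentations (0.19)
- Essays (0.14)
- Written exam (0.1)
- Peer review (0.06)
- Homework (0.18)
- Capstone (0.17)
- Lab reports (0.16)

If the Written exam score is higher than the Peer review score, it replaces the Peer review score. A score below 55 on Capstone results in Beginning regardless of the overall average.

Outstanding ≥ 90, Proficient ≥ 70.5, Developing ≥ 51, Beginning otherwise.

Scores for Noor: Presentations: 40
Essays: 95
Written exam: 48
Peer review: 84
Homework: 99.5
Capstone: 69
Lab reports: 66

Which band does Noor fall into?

Written exam (48) ≤ Peer review (84), so Peer review stays at 84.
Capstone score 69 ≥ 55: minimum met.
Weighted total:
  Presentations 40 × 0.19 = 7.6
  Essays 95 × 0.14 = 13.3
  Written exam 48 × 0.1 = 4.8
  Peer review 84 × 0.06 = 5.04
  Homework 99.5 × 0.18 = 17.91
  Capstone 69 × 0.17 = 11.73
  Lab reports 66 × 0.16 = 10.56
Sum = 70.94
70.94 is ≥ 70.5 and < 90 → Proficient

Proficient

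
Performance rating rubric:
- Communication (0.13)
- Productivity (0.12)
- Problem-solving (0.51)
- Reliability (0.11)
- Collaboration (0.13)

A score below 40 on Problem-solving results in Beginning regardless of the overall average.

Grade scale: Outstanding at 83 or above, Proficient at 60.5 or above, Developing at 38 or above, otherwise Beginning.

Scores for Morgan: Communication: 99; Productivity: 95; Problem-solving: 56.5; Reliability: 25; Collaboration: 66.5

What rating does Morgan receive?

Proficient

Problem-solving score 56.5 ≥ 40: minimum met.
Weighted total:
  Communication 99 × 0.13 = 12.87
  Productivity 95 × 0.12 = 11.4
  Problem-solving 56.5 × 0.51 = 28.815
  Reliability 25 × 0.11 = 2.75
  Collaboration 66.5 × 0.13 = 8.645
Sum = 64.48
64.48 is ≥ 60.5 and < 83 → Proficient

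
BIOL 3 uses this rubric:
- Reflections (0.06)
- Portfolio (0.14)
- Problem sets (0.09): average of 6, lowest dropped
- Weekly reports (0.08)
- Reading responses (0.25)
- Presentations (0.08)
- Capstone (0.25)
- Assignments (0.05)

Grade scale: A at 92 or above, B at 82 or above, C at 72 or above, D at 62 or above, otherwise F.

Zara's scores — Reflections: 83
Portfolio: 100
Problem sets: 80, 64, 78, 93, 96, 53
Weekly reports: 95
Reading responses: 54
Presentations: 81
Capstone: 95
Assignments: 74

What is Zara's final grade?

Problem sets: drop 53 → average of remaining 5 = 411/5 = 82.2
Weighted total:
  Reflections 83 × 0.06 = 4.98
  Portfolio 100 × 0.14 = 14
  Problem sets 82.2 × 0.09 = 7.398
  Weekly reports 95 × 0.08 = 7.6
  Reading responses 54 × 0.25 = 13.5
  Presentations 81 × 0.08 = 6.48
  Capstone 95 × 0.25 = 23.75
  Assignments 74 × 0.05 = 3.7
Sum = 81.408
81.408 is ≥ 72 and < 82 → C

C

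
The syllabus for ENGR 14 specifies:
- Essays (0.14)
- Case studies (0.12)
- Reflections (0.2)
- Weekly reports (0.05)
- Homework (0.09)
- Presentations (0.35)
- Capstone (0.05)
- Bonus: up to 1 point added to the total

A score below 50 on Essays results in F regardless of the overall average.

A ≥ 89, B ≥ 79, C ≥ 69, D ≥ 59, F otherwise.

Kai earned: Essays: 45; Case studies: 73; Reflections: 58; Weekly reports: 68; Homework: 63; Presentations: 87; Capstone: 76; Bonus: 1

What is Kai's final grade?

Essays score 45 < 50: minimum not met.
Weighted total:
  Essays 45 × 0.14 = 6.3
  Case studies 73 × 0.12 = 8.76
  Reflections 58 × 0.2 = 11.6
  Weekly reports 68 × 0.05 = 3.4
  Homework 63 × 0.09 = 5.67
  Presentations 87 × 0.35 = 30.45
  Capstone 76 × 0.05 = 3.8
Sum = 69.98
Bonus: 69.98 + 1 = 70.98
Because the Essays minimum was not met, the result is F.

F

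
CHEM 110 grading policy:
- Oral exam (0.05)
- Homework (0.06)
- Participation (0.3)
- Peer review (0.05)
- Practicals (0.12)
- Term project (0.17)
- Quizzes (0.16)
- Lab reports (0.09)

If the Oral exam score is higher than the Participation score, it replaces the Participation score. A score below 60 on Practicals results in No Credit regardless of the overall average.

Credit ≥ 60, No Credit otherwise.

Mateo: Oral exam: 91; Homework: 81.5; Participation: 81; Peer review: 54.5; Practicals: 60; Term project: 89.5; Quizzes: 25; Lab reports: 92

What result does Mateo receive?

Oral exam (91) > Participation (81), so Participation counts as 91.
Practicals score 60 ≥ 60: minimum met.
Weighted total:
  Oral exam 91 × 0.05 = 4.55
  Homework 81.5 × 0.06 = 4.89
  Participation 91 × 0.3 = 27.3
  Peer review 54.5 × 0.05 = 2.725
  Practicals 60 × 0.12 = 7.2
  Term project 89.5 × 0.17 = 15.215
  Quizzes 25 × 0.16 = 4
  Lab reports 92 × 0.09 = 8.28
Sum = 74.16
74.16 ≥ 60 → Credit

Credit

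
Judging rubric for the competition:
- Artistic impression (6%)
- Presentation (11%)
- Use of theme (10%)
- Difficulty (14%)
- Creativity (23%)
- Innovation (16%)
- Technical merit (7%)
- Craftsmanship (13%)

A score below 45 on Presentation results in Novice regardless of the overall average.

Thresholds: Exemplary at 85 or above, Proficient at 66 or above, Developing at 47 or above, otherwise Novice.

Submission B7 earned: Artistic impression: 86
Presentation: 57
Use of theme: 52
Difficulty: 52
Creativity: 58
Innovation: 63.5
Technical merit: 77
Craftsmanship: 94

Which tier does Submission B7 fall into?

Presentation score 57 ≥ 45: minimum met.
Weighted total:
  Artistic impression 86 × 0.06 = 5.16
  Presentation 57 × 0.11 = 6.27
  Use of theme 52 × 0.1 = 5.2
  Difficulty 52 × 0.14 = 7.28
  Creativity 58 × 0.23 = 13.34
  Innovation 63.5 × 0.16 = 10.16
  Technical merit 77 × 0.07 = 5.39
  Craftsmanship 94 × 0.13 = 12.22
Sum = 65.02
65.02 is ≥ 47 and < 66 → Developing

Developing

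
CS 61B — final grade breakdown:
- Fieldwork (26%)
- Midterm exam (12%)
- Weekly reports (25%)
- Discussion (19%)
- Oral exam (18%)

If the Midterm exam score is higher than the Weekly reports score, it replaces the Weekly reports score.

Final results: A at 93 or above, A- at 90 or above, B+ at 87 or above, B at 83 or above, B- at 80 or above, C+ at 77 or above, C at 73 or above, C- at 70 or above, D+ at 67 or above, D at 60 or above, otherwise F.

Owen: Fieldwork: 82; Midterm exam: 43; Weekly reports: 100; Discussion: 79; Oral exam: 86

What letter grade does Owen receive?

Midterm exam (43) ≤ Weekly reports (100), so Weekly reports stays at 100.
Weighted total:
  Fieldwork 82 × 0.26 = 21.32
  Midterm exam 43 × 0.12 = 5.16
  Weekly reports 100 × 0.25 = 25
  Discussion 79 × 0.19 = 15.01
  Oral exam 86 × 0.18 = 15.48
Sum = 81.97
81.97 is ≥ 80 and < 83 → B-

B-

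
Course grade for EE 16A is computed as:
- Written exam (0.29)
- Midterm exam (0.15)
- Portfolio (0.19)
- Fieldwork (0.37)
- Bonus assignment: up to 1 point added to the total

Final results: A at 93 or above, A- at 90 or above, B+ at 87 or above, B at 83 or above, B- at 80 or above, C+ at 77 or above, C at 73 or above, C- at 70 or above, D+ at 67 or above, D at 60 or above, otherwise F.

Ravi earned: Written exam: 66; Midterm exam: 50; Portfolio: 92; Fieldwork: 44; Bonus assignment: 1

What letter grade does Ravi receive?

Weighted total:
  Written exam 66 × 0.29 = 19.14
  Midterm exam 50 × 0.15 = 7.5
  Portfolio 92 × 0.19 = 17.48
  Fieldwork 44 × 0.37 = 16.28
Sum = 60.4
Bonus assignment: 60.4 + 1 = 61.4
61.4 is ≥ 60 and < 67 → D

D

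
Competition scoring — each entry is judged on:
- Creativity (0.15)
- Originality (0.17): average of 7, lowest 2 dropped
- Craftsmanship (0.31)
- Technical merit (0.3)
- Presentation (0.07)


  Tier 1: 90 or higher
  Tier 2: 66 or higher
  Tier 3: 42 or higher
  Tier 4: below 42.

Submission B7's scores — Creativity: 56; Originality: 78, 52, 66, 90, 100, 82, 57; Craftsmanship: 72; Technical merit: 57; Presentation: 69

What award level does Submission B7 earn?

Originality: drop 52, 57 → average of remaining 5 = 416/5 = 83.2
Weighted total:
  Creativity 56 × 0.15 = 8.4
  Originality 83.2 × 0.17 = 14.144
  Craftsmanship 72 × 0.31 = 22.32
  Technical merit 57 × 0.3 = 17.1
  Presentation 69 × 0.07 = 4.83
Sum = 66.794
66.794 is ≥ 66 and < 90 → Tier 2

Tier 2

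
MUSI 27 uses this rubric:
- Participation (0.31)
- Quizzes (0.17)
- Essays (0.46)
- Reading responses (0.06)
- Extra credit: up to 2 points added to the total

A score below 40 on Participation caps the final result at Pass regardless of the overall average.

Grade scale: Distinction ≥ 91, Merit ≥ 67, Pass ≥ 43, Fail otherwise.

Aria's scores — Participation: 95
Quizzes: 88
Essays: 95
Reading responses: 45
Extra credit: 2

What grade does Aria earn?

Participation score 95 ≥ 40: minimum met.
Weighted total:
  Participation 95 × 0.31 = 29.45
  Quizzes 88 × 0.17 = 14.96
  Essays 95 × 0.46 = 43.7
  Reading responses 45 × 0.06 = 2.7
Sum = 90.81
Extra credit: 90.81 + 2 = 92.81
92.81 ≥ 91 → Distinction

Distinction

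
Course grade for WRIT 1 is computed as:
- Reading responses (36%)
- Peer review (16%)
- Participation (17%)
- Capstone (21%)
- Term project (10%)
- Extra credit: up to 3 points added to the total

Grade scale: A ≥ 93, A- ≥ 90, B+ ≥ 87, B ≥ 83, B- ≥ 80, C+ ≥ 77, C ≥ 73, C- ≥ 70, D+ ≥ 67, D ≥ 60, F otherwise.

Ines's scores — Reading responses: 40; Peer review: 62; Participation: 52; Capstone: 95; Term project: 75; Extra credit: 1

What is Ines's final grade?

Weighted total:
  Reading responses 40 × 0.36 = 14.4
  Peer review 62 × 0.16 = 9.92
  Participation 52 × 0.17 = 8.84
  Capstone 95 × 0.21 = 19.95
  Term project 75 × 0.1 = 7.5
Sum = 60.61
Extra credit: 60.61 + 1 = 61.61
61.61 is ≥ 60 and < 67 → D

D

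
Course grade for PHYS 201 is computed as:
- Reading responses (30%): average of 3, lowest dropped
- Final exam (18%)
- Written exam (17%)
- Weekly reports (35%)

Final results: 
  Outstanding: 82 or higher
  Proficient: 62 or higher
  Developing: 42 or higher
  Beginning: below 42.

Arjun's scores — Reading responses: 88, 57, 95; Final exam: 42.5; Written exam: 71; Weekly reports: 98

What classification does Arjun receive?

Proficient

Reading responses: drop 57 → average of remaining 2 = 183/2 = 91.5
Weighted total:
  Reading responses 91.5 × 0.3 = 27.45
  Final exam 42.5 × 0.18 = 7.65
  Written exam 71 × 0.17 = 12.07
  Weekly reports 98 × 0.35 = 34.3
Sum = 81.47
81.47 is ≥ 62 and < 82 → Proficient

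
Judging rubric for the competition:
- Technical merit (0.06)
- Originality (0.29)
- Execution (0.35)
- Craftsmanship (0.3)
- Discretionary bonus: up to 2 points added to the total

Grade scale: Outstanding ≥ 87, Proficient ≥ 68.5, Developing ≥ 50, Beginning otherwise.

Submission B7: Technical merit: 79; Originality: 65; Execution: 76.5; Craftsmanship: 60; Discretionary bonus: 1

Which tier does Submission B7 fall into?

Weighted total:
  Technical merit 79 × 0.06 = 4.74
  Originality 65 × 0.29 = 18.85
  Execution 76.5 × 0.35 = 26.775
  Craftsmanship 60 × 0.3 = 18
Sum = 68.365
Discretionary bonus: 68.365 + 1 = 69.365
69.365 is ≥ 68.5 and < 87 → Proficient

Proficient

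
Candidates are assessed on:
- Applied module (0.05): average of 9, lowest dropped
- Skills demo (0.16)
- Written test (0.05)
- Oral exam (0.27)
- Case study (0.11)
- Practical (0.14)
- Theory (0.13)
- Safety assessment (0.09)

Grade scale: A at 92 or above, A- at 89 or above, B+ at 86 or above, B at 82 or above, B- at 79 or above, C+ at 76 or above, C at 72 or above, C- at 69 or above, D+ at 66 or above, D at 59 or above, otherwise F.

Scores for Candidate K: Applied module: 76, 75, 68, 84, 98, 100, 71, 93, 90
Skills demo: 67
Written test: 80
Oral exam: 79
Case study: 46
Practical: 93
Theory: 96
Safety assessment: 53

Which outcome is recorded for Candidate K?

C

Applied module: drop 68 → average of remaining 8 = 687/8 = 85.875
Weighted total:
  Applied module 85.875 × 0.05 = 4.29375
  Skills demo 67 × 0.16 = 10.72
  Written test 80 × 0.05 = 4
  Oral exam 79 × 0.27 = 21.33
  Case study 46 × 0.11 = 5.06
  Practical 93 × 0.14 = 13.02
  Theory 96 × 0.13 = 12.48
  Safety assessment 53 × 0.09 = 4.77
Sum = 75.67375
75.67375 is ≥ 72 and < 76 → C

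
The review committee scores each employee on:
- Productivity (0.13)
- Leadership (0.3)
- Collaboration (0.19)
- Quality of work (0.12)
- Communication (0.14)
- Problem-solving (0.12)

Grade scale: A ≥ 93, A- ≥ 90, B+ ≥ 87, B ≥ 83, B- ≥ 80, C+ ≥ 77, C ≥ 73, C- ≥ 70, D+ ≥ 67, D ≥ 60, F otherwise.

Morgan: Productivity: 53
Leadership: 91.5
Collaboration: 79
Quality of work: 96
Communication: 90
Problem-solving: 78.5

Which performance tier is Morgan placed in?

Weighted total:
  Productivity 53 × 0.13 = 6.89
  Leadership 91.5 × 0.3 = 27.45
  Collaboration 79 × 0.19 = 15.01
  Quality of work 96 × 0.12 = 11.52
  Communication 90 × 0.14 = 12.6
  Problem-solving 78.5 × 0.12 = 9.42
Sum = 82.89
82.89 is ≥ 80 and < 83 → B-

B-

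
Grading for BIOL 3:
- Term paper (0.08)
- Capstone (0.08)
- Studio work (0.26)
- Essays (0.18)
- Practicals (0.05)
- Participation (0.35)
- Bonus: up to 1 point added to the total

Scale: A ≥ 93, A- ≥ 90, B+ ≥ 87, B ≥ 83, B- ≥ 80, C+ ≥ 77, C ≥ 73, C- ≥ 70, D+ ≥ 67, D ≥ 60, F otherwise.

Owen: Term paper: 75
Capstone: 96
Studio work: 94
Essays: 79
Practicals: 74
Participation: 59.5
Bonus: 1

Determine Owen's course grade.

C+

Weighted total:
  Term paper 75 × 0.08 = 6
  Capstone 96 × 0.08 = 7.68
  Studio work 94 × 0.26 = 24.44
  Essays 79 × 0.18 = 14.22
  Practicals 74 × 0.05 = 3.7
  Participation 59.5 × 0.35 = 20.825
Sum = 76.865
Bonus: 76.865 + 1 = 77.865
77.865 is ≥ 77 and < 80 → C+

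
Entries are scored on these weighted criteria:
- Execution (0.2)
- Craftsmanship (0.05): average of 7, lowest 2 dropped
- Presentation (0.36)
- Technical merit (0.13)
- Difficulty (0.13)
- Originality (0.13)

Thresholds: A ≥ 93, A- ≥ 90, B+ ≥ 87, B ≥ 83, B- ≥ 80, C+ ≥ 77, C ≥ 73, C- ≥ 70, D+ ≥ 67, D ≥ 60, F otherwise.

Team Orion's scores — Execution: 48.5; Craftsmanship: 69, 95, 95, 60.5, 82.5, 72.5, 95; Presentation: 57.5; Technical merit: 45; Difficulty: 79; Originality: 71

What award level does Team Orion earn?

D

Craftsmanship: drop 60.5, 69 → average of remaining 5 = 440/5 = 88
Weighted total:
  Execution 48.5 × 0.2 = 9.7
  Craftsmanship 88 × 0.05 = 4.4
  Presentation 57.5 × 0.36 = 20.7
  Technical merit 45 × 0.13 = 5.85
  Difficulty 79 × 0.13 = 10.27
  Originality 71 × 0.13 = 9.23
Sum = 60.15
60.15 is ≥ 60 and < 67 → D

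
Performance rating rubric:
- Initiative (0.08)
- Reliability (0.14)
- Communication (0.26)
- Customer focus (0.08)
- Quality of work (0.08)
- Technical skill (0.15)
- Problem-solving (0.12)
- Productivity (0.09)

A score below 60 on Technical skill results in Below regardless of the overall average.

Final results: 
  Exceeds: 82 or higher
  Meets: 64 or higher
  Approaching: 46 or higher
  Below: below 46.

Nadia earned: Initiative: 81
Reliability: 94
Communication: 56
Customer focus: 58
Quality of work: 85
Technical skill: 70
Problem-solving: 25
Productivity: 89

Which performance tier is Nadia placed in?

Meets

Technical skill score 70 ≥ 60: minimum met.
Weighted total:
  Initiative 81 × 0.08 = 6.48
  Reliability 94 × 0.14 = 13.16
  Communication 56 × 0.26 = 14.56
  Customer focus 58 × 0.08 = 4.64
  Quality of work 85 × 0.08 = 6.8
  Technical skill 70 × 0.15 = 10.5
  Problem-solving 25 × 0.12 = 3
  Productivity 89 × 0.09 = 8.01
Sum = 67.15
67.15 is ≥ 64 and < 82 → Meets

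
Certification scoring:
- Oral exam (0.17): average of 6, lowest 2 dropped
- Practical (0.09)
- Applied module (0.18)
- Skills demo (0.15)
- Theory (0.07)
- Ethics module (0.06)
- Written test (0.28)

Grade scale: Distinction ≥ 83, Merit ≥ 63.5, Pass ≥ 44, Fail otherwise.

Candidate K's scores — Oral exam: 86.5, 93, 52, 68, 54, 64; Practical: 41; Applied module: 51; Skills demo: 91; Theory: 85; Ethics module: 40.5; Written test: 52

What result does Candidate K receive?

Oral exam: drop 52, 54 → average of remaining 4 = 311.5/4 = 77.875
Weighted total:
  Oral exam 77.875 × 0.17 = 13.23875
  Practical 41 × 0.09 = 3.69
  Applied module 51 × 0.18 = 9.18
  Skills demo 91 × 0.15 = 13.65
  Theory 85 × 0.07 = 5.95
  Ethics module 40.5 × 0.06 = 2.43
  Written test 52 × 0.28 = 14.56
Sum = 62.69875
62.69875 is ≥ 44 and < 63.5 → Pass

Pass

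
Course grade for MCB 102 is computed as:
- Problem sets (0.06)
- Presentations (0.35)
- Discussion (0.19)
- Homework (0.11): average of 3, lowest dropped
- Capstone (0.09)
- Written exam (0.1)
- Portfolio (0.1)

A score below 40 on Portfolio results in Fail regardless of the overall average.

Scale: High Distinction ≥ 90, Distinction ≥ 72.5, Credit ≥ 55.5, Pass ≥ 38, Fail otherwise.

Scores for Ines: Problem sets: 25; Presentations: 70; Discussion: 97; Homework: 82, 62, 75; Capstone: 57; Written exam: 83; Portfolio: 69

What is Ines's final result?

Distinction

Homework: drop 62 → average of remaining 2 = 157/2 = 78.5
Portfolio score 69 ≥ 40: minimum met.
Weighted total:
  Problem sets 25 × 0.06 = 1.5
  Presentations 70 × 0.35 = 24.5
  Discussion 97 × 0.19 = 18.43
  Homework 78.5 × 0.11 = 8.635
  Capstone 57 × 0.09 = 5.13
  Written exam 83 × 0.1 = 8.3
  Portfolio 69 × 0.1 = 6.9
Sum = 73.395
73.395 is ≥ 72.5 and < 90 → Distinction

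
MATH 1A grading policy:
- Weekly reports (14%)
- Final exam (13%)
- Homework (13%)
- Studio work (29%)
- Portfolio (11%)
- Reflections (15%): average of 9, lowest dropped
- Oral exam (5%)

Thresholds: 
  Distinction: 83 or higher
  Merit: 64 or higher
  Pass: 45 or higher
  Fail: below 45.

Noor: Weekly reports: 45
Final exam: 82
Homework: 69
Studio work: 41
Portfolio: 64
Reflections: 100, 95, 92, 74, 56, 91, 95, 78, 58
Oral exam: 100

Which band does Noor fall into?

Pass

Reflections: drop 56 → average of remaining 8 = 683/8 = 85.375
Weighted total:
  Weekly reports 45 × 0.14 = 6.3
  Final exam 82 × 0.13 = 10.66
  Homework 69 × 0.13 = 8.97
  Studio work 41 × 0.29 = 11.89
  Portfolio 64 × 0.11 = 7.04
  Reflections 85.375 × 0.15 = 12.80625
  Oral exam 100 × 0.05 = 5
Sum = 62.66625
62.66625 is ≥ 45 and < 64 → Pass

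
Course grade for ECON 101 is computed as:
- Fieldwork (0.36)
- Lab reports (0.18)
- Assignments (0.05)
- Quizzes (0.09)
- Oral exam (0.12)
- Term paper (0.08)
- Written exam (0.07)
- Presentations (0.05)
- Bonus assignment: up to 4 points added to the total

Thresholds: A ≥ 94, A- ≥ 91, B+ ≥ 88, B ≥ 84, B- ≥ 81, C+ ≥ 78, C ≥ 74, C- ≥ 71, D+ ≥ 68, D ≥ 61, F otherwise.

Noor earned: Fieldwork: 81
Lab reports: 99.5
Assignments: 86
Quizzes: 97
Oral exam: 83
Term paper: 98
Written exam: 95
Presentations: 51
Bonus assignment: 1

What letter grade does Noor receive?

Weighted total:
  Fieldwork 81 × 0.36 = 29.16
  Lab reports 99.5 × 0.18 = 17.91
  Assignments 86 × 0.05 = 4.3
  Quizzes 97 × 0.09 = 8.73
  Oral exam 83 × 0.12 = 9.96
  Term paper 98 × 0.08 = 7.84
  Written exam 95 × 0.07 = 6.65
  Presentations 51 × 0.05 = 2.55
Sum = 87.1
Bonus assignment: 87.1 + 1 = 88.1
88.1 is ≥ 88 and < 91 → B+

B+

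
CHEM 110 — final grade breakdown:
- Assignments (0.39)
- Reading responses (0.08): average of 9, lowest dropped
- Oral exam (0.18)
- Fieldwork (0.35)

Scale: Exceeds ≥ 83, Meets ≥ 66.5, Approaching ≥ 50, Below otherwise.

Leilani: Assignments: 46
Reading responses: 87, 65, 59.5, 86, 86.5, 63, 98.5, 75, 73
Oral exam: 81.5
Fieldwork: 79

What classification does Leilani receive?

Reading responses: drop 59.5 → average of remaining 8 = 634/8 = 79.25
Weighted total:
  Assignments 46 × 0.39 = 17.94
  Reading responses 79.25 × 0.08 = 6.34
  Oral exam 81.5 × 0.18 = 14.67
  Fieldwork 79 × 0.35 = 27.65
Sum = 66.6
66.6 is ≥ 66.5 and < 83 → Meets

Meets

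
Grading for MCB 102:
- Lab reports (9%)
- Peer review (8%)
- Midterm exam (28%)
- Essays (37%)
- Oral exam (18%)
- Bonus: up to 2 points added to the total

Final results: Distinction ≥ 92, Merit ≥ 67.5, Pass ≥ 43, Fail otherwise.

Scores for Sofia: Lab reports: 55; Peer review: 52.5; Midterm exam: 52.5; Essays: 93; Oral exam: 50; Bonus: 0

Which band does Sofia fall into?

Weighted total:
  Lab reports 55 × 0.09 = 4.95
  Peer review 52.5 × 0.08 = 4.2
  Midterm exam 52.5 × 0.28 = 14.7
  Essays 93 × 0.37 = 34.41
  Oral exam 50 × 0.18 = 9
Sum = 67.26
Bonus: 67.26 + 0 = 67.26
67.26 is ≥ 43 and < 67.5 → Pass

Pass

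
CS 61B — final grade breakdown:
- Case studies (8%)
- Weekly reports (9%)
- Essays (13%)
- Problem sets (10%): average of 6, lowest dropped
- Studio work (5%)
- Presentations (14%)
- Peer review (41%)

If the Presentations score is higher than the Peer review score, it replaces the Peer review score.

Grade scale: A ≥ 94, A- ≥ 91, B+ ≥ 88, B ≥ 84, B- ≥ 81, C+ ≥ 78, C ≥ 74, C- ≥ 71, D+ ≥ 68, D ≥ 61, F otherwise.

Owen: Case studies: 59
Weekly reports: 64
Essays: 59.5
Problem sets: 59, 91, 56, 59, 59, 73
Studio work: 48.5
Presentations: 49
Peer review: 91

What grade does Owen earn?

Problem sets: drop 56 → average of remaining 5 = 341/5 = 68.2
Presentations (49) ≤ Peer review (91), so Peer review stays at 91.
Weighted total:
  Case studies 59 × 0.08 = 4.72
  Weekly reports 64 × 0.09 = 5.76
  Essays 59.5 × 0.13 = 7.735
  Problem sets 68.2 × 0.1 = 6.82
  Studio work 48.5 × 0.05 = 2.425
  Presentations 49 × 0.14 = 6.86
  Peer review 91 × 0.41 = 37.31
Sum = 71.63
71.63 is ≥ 71 and < 74 → C-

C-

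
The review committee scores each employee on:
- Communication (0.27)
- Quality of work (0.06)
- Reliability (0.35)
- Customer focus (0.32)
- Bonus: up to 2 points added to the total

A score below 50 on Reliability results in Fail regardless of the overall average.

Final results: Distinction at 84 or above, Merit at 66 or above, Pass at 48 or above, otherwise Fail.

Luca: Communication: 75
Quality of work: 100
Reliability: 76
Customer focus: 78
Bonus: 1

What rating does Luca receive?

Merit

Reliability score 76 ≥ 50: minimum met.
Weighted total:
  Communication 75 × 0.27 = 20.25
  Quality of work 100 × 0.06 = 6
  Reliability 76 × 0.35 = 26.6
  Customer focus 78 × 0.32 = 24.96
Sum = 77.81
Bonus: 77.81 + 1 = 78.81
78.81 is ≥ 66 and < 84 → Merit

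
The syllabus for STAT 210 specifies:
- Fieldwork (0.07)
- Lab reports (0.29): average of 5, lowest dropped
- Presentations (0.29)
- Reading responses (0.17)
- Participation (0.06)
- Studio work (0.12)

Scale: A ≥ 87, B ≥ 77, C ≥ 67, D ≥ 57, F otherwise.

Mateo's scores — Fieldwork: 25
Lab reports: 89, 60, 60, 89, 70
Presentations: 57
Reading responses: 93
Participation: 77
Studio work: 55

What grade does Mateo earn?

Lab reports: drop 60 → average of remaining 4 = 308/4 = 77
Weighted total:
  Fieldwork 25 × 0.07 = 1.75
  Lab reports 77 × 0.29 = 22.33
  Presentations 57 × 0.29 = 16.53
  Reading responses 93 × 0.17 = 15.81
  Participation 77 × 0.06 = 4.62
  Studio work 55 × 0.12 = 6.6
Sum = 67.64
67.64 is ≥ 67 and < 77 → C

C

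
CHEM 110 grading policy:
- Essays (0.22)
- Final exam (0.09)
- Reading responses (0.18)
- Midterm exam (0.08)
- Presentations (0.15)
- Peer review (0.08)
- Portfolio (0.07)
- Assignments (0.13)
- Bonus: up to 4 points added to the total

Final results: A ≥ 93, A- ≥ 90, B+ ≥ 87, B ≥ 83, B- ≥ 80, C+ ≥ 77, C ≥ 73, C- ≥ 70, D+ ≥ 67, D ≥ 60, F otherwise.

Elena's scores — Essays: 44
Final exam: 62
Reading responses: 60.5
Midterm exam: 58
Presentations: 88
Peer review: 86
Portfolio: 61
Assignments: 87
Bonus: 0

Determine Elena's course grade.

D

Weighted total:
  Essays 44 × 0.22 = 9.68
  Final exam 62 × 0.09 = 5.58
  Reading responses 60.5 × 0.18 = 10.89
  Midterm exam 58 × 0.08 = 4.64
  Presentations 88 × 0.15 = 13.2
  Peer review 86 × 0.08 = 6.88
  Portfolio 61 × 0.07 = 4.27
  Assignments 87 × 0.13 = 11.31
Sum = 66.45
Bonus: 66.45 + 0 = 66.45
66.45 is ≥ 60 and < 67 → D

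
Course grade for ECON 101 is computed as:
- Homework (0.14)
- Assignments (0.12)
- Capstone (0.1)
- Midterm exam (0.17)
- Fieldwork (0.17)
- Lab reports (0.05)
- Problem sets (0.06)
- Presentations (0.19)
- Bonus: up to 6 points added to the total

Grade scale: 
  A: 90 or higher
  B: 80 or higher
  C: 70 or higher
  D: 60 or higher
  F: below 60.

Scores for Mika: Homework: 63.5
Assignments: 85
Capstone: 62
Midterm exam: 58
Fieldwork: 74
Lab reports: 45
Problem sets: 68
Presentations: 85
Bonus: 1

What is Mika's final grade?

C

Weighted total:
  Homework 63.5 × 0.14 = 8.89
  Assignments 85 × 0.12 = 10.2
  Capstone 62 × 0.1 = 6.2
  Midterm exam 58 × 0.17 = 9.86
  Fieldwork 74 × 0.17 = 12.58
  Lab reports 45 × 0.05 = 2.25
  Problem sets 68 × 0.06 = 4.08
  Presentations 85 × 0.19 = 16.15
Sum = 70.21
Bonus: 70.21 + 1 = 71.21
71.21 is ≥ 70 and < 80 → C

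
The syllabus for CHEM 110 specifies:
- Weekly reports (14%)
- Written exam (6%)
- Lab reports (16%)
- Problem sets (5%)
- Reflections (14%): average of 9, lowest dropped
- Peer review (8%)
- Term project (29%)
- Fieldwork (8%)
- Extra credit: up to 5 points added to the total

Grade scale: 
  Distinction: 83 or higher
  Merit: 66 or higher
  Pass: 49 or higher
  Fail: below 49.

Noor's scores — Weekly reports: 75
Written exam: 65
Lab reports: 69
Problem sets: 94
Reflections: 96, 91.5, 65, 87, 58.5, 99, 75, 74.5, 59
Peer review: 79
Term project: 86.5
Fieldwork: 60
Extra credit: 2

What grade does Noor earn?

Merit

Reflections: drop 58.5 → average of remaining 8 = 647/8 = 80.875
Weighted total:
  Weekly reports 75 × 0.14 = 10.5
  Written exam 65 × 0.06 = 3.9
  Lab reports 69 × 0.16 = 11.04
  Problem sets 94 × 0.05 = 4.7
  Reflections 80.875 × 0.14 = 11.3225
  Peer review 79 × 0.08 = 6.32
  Term project 86.5 × 0.29 = 25.085
  Fieldwork 60 × 0.08 = 4.8
Sum = 77.6675
Extra credit: 77.6675 + 2 = 79.6675
79.6675 is ≥ 66 and < 83 → Merit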